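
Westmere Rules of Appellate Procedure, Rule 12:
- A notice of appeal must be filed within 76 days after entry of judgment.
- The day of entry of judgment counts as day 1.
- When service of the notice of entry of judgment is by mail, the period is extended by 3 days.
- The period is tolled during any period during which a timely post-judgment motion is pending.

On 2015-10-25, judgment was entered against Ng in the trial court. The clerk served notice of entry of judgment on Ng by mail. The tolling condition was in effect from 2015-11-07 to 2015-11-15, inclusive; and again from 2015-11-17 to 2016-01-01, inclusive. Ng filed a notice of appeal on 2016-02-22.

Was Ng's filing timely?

Yes

Counting 2015-10-25 as day 1, day 76 is January 8, 2016.
Service was by mail, adding 3 days: January 8, 2016 + 3 days = January 11, 2016.
From November 7, 2015 through November 15, 2015 inclusive is 9 days; tolling adds 9 days: January 11, 2016 + 9 days = January 20, 2016.
From November 17, 2015 through January 1, 2016 inclusive is 46 days; tolling adds 46 days: January 20, 2016 + 46 days = March 6, 2016.
The deadline is March 6, 2016; the filing on February 22, 2016 is on or before that date.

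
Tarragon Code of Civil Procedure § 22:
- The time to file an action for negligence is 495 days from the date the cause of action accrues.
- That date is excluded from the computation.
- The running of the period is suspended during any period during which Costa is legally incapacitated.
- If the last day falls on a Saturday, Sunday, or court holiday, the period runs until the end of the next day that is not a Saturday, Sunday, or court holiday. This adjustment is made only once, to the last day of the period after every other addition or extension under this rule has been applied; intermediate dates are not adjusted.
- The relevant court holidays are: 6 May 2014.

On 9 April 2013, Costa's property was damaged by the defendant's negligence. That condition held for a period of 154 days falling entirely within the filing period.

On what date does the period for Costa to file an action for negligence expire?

495 days after 9 April 2013 is August 17, 2014.
Tolling adds 154 days: August 17, 2014 + 154 days = January 18, 2015.
January 18, 2015 is Sunday. The next qualifying day is January 19, 2015.

January 19, 2015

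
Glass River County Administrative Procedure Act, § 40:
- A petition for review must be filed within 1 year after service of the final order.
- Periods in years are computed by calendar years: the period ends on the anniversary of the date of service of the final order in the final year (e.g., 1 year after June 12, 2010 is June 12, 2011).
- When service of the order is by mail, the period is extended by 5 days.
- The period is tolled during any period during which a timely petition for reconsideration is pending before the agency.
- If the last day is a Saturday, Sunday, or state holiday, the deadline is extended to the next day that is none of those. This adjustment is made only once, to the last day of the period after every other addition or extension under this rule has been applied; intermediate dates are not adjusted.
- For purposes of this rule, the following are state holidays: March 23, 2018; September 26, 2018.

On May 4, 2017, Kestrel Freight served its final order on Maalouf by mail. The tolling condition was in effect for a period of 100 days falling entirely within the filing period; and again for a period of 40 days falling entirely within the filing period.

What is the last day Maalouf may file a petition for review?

1 year after May 4, 2017 is May 4, 2018.
Service was by mail, adding 5 days: May 4, 2018 + 5 days = May 9, 2018.
Tolling adds 100 days: May 9, 2018 + 100 days = August 17, 2018.
Tolling adds 40 days: August 17, 2018 + 40 days = September 26, 2018.
September 26, 2018 is a listed holiday. The next qualifying day is September 27, 2018.

September 27, 2018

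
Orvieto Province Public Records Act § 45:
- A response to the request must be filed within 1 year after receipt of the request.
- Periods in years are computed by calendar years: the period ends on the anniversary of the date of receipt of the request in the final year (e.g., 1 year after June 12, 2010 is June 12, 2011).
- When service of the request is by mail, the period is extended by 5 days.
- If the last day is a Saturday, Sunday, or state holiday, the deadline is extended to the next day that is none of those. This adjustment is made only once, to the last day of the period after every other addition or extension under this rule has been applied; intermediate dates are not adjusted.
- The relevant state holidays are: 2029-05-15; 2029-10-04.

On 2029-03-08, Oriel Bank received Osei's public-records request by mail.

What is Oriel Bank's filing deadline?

1 year after 2029-03-08 is March 8, 2030.
Service was by mail, adding 5 days: March 8, 2030 + 5 days = March 13, 2030.
March 13, 2030 is a Wednesday and not a state holiday, so no extension applies.

March 13, 2030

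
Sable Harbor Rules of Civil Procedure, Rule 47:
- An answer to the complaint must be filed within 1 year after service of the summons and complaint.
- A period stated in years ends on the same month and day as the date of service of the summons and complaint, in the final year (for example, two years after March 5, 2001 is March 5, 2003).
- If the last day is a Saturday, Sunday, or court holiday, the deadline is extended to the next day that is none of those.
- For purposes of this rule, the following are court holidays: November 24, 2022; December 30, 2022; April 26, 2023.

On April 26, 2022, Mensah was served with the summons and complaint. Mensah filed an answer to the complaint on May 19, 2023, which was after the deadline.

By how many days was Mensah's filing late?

22 days

1 year after April 26, 2022 is April 26, 2023.
April 26, 2023 is a listed holiday. The next qualifying day is April 27, 2023.
The deadline is April 27, 2023; from April 27, 2023 to May 19, 2023 is 22 days.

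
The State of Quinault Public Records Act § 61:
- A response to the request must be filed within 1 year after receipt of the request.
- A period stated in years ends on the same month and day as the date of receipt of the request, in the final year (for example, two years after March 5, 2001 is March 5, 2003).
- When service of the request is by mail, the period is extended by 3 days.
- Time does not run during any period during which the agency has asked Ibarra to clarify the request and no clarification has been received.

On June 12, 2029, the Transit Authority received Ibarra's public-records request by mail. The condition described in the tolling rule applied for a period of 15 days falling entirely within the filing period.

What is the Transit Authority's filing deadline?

1 year after June 12, 2029 is June 12, 2030.
Service was by mail, adding 3 days: June 12, 2030 + 3 days = June 15, 2030.
Tolling adds 15 days: June 15, 2030 + 15 days = June 30, 2030.

June 30, 2030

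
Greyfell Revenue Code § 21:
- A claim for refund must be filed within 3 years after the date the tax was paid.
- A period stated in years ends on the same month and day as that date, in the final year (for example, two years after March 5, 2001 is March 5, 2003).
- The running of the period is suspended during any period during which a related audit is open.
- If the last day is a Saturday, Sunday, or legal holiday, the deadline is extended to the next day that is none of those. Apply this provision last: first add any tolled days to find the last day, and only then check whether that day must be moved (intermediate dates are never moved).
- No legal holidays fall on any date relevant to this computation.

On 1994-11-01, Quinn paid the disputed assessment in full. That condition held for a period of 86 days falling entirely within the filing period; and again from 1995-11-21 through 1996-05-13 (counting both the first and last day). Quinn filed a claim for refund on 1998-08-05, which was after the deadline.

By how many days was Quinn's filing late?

3 years after 1994-11-01 is November 1, 1997.
Tolling adds 86 days: November 1, 1997 + 86 days = January 26, 1998.
From November 21, 1995 through May 13, 1996 inclusive is 175 days; tolling adds 175 days: January 26, 1998 + 175 days = July 20, 1998.
July 20, 1998 is a Monday and not a legal holiday, so no extension applies.
The deadline is July 20, 1998; from July 20, 1998 to August 5, 1998 is 16 days.

16 days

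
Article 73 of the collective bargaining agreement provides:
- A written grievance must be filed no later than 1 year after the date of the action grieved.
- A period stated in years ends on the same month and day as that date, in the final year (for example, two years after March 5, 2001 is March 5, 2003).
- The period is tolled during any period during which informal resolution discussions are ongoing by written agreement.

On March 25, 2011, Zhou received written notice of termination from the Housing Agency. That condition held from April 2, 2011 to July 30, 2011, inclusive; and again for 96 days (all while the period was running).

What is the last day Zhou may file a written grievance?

1 year after March 25, 2011 is March 25, 2012.
From April 2, 2011 through July 30, 2011 inclusive is 120 days; tolling adds 120 days: March 25, 2012 + 120 days = July 23, 2012.
Tolling adds 96 days: July 23, 2012 + 96 days = October 27, 2012.

October 27, 2012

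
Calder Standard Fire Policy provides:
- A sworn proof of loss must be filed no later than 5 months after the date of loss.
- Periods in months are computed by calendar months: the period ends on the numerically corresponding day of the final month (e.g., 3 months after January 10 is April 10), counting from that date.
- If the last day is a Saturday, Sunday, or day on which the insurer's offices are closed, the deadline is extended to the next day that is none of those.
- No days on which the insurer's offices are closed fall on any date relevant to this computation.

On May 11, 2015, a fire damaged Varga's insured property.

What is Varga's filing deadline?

5 months after May 11, 2015 is October 11, 2015.
October 11, 2015 is Sunday. The next qualifying day is October 12, 2015.

October 12, 2015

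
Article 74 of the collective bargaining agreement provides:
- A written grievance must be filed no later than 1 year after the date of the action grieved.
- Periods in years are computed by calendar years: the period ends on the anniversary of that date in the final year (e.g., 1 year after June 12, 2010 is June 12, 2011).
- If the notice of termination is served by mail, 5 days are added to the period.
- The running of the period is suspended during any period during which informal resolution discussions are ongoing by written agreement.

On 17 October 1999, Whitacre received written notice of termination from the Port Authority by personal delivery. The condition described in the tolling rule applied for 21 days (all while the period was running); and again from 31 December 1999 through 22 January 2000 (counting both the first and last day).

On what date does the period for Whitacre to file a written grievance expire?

1 year after 17 October 1999 is October 17, 2000.
Service was not by mail, so no mail extension applies.
Tolling adds 21 days: October 17, 2000 + 21 days = November 7, 2000.
From December 31, 1999 through January 22, 2000 inclusive is 23 days; tolling adds 23 days: November 7, 2000 + 23 days = November 30, 2000.

November 30, 2000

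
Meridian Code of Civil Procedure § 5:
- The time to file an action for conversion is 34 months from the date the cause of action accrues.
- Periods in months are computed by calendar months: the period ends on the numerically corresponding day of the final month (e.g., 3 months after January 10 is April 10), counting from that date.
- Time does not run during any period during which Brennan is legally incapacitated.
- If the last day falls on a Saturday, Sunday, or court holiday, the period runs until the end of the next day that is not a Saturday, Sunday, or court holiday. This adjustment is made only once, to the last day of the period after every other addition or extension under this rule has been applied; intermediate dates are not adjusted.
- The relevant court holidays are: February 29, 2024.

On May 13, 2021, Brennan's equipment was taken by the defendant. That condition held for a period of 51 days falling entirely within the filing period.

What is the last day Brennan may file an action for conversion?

May 3, 2024

34 months after May 13, 2021 is March 13, 2024.
Tolling adds 51 days: March 13, 2024 + 51 days = May 3, 2024.
May 3, 2024 is a Friday and not a court holiday, so no extension applies.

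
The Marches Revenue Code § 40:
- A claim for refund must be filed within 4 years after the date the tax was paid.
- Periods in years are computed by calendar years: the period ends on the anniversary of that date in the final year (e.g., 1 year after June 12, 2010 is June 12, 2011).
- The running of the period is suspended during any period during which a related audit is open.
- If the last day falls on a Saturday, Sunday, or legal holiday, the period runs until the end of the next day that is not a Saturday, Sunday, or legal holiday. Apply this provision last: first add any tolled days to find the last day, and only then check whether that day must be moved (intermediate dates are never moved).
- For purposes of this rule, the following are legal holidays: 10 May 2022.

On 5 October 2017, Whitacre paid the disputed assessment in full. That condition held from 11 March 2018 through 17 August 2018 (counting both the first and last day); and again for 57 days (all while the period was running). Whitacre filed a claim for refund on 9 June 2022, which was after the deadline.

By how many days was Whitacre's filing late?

29 days

4 years after 5 October 2017 is October 5, 2021.
From March 11, 2018 through August 17, 2018 inclusive is 160 days; tolling adds 160 days: October 5, 2021 + 160 days = March 14, 2022.
Tolling adds 57 days: March 14, 2022 + 57 days = May 10, 2022.
May 10, 2022 is a listed holiday. The next qualifying day is May 11, 2022.
The deadline is May 11, 2022; from May 11, 2022 to June 9, 2022 is 29 days.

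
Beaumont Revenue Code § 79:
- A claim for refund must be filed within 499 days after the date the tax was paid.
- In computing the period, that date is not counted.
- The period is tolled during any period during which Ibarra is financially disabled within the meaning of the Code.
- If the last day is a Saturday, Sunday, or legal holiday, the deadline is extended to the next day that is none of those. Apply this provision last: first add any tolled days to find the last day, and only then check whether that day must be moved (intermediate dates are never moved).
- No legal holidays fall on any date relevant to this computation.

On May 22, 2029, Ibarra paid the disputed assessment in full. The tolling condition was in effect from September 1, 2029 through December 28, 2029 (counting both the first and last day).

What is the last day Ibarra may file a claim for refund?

499 days after May 22, 2029 is October 3, 2030.
From September 1, 2029 through December 28, 2029 inclusive is 119 days; tolling adds 119 days: October 3, 2030 + 119 days = January 30, 2031.
January 30, 2031 is a Thursday and not a legal holiday, so no extension applies.

January 30, 2031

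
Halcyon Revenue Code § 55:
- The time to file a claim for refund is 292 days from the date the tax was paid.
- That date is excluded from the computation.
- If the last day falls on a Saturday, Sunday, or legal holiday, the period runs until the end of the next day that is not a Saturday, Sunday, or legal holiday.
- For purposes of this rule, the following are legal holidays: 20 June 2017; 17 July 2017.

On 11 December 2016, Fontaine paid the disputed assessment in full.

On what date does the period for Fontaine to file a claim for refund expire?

292 days after 11 December 2016 is September 29, 2017.
September 29, 2017 is a Friday and not a legal holiday, so no extension applies.

September 29, 2017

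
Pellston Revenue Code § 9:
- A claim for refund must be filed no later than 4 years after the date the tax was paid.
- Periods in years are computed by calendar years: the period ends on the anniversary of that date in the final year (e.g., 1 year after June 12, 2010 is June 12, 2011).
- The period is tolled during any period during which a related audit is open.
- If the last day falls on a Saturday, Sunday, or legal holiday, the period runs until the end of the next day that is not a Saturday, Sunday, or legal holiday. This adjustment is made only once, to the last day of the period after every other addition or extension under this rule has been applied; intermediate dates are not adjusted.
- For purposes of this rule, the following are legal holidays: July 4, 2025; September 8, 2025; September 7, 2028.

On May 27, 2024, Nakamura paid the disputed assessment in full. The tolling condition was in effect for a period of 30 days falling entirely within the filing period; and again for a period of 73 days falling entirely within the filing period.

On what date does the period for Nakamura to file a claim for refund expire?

September 8, 2028

4 years after May 27, 2024 is May 27, 2028.
Tolling adds 30 days: May 27, 2028 + 30 days = June 26, 2028.
Tolling adds 73 days: June 26, 2028 + 73 days = September 7, 2028.
September 7, 2028 is a listed holiday. The next qualifying day is September 8, 2028.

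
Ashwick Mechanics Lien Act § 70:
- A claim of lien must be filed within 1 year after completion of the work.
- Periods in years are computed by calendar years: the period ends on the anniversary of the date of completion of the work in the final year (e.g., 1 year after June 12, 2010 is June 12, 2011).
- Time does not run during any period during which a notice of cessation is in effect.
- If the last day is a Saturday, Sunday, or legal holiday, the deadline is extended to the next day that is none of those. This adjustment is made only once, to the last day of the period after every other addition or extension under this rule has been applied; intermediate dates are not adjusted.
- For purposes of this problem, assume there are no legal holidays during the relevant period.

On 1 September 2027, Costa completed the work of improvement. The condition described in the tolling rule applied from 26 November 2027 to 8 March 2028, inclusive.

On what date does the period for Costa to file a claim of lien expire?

December 14, 2028

1 year after 1 September 2027 is September 1, 2028.
From November 26, 2027 through March 8, 2028 inclusive is 104 days; tolling adds 104 days: September 1, 2028 + 104 days = December 14, 2028.
December 14, 2028 is a Thursday and not a legal holiday, so no extension applies.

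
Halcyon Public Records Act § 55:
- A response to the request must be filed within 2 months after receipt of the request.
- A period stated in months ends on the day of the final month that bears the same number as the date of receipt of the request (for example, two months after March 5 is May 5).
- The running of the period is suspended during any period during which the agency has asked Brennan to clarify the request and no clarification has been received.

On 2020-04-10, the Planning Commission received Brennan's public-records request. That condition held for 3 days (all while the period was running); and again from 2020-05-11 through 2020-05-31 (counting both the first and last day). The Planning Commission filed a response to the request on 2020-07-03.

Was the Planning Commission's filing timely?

2 months after 2020-04-10 is June 10, 2020.
Tolling adds 3 days: June 10, 2020 + 3 days = June 13, 2020.
From May 11, 2020 through May 31, 2020 inclusive is 21 days; tolling adds 21 days: June 13, 2020 + 21 days = July 4, 2020.
The deadline is July 4, 2020; the filing on July 3, 2020 is on or before that date.

Yes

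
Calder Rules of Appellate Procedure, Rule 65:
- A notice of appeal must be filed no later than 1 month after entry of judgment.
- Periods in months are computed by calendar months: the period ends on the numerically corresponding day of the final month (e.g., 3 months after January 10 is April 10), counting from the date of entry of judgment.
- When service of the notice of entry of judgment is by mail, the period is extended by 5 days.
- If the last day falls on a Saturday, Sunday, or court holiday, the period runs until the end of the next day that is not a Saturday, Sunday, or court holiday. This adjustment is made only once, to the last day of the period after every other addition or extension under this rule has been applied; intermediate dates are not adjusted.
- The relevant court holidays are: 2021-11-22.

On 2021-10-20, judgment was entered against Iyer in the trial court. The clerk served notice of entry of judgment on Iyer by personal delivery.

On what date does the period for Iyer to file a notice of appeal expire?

1 month after 2021-10-20 is November 20, 2021.
Service was not by mail, so no mail extension applies.
November 20, 2021 is Saturday; November 21, 2021 is Sunday; November 22, 2021 is a listed holiday. The next qualifying day is November 23, 2021.

November 23, 2021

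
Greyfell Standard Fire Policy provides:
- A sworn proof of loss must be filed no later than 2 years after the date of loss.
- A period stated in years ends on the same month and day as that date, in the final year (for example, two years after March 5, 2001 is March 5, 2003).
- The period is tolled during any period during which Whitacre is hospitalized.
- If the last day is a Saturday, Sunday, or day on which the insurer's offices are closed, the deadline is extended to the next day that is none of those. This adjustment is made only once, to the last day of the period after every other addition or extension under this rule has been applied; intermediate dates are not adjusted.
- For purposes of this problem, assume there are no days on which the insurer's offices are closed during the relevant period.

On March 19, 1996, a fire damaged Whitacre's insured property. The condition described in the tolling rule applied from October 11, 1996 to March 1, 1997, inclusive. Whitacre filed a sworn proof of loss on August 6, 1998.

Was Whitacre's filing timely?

2 years after March 19, 1996 is March 19, 1998.
From October 11, 1996 through March 1, 1997 inclusive is 142 days; tolling adds 142 days: March 19, 1998 + 142 days = August 8, 1998.
August 8, 1998 is Saturday; August 9, 1998 is Sunday. The next qualifying day is August 10, 1998.
The deadline is August 10, 1998; the filing on August 6, 1998 is on or before that date.

Yes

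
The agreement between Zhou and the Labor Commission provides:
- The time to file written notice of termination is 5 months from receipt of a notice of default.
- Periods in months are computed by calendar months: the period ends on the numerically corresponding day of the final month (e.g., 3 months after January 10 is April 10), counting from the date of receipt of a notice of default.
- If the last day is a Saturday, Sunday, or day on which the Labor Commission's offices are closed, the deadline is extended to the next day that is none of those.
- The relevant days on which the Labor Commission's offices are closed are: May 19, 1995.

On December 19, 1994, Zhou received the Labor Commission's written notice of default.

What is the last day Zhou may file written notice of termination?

5 months after December 19, 1994 is May 19, 1995.
May 19, 1995 is a listed holiday; May 20, 1995 is Saturday; May 21, 1995 is Sunday. The next qualifying day is May 22, 1995.

May 22, 1995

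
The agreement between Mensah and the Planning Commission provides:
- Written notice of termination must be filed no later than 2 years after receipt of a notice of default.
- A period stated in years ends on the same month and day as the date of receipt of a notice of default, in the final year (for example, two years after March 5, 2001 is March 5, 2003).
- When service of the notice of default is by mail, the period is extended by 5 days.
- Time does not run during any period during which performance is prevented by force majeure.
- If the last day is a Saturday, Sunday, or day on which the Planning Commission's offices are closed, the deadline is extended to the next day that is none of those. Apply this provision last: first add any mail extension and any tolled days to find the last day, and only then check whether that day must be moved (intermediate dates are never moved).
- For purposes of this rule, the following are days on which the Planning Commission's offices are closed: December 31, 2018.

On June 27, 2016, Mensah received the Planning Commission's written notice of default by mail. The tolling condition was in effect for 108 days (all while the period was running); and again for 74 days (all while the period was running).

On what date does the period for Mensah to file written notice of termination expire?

2 years after June 27, 2016 is June 27, 2018.
Service was by mail, adding 5 days: June 27, 2018 + 5 days = July 2, 2018.
Tolling adds 108 days: July 2, 2018 + 108 days = October 18, 2018.
Tolling adds 74 days: October 18, 2018 + 74 days = December 31, 2018.
December 31, 2018 is a listed holiday. The next qualifying day is January 1, 2019.

January 1, 2019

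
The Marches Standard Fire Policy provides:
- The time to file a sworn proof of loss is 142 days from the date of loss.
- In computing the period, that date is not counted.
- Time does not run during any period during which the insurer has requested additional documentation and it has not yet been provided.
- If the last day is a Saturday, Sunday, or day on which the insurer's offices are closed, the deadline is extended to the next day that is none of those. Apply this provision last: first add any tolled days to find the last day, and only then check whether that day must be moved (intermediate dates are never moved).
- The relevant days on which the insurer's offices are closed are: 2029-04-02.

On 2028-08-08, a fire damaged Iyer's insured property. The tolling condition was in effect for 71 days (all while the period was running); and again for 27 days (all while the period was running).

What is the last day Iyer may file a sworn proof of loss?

142 days after 2028-08-08 is December 28, 2028.
Tolling adds 71 days: December 28, 2028 + 71 days = March 9, 2029.
Tolling adds 27 days: March 9, 2029 + 27 days = April 5, 2029.
April 5, 2029 is a Thursday and not a day on which the insurer's offices are closed, so no extension applies.

April 5, 2029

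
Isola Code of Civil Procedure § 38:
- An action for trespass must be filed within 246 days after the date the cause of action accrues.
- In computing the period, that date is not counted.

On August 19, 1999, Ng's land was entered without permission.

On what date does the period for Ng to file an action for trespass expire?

246 days after August 19, 1999 is April 21, 2000.

April 21, 2000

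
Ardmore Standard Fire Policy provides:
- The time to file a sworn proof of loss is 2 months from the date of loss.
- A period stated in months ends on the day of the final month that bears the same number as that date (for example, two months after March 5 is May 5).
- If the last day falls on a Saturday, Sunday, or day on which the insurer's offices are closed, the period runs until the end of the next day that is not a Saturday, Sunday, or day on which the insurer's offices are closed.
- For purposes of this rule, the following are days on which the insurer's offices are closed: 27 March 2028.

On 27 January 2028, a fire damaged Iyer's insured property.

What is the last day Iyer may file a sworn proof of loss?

March 28, 2028

2 months after 27 January 2028 is March 27, 2028.
March 27, 2028 is a listed holiday. The next qualifying day is March 28, 2028.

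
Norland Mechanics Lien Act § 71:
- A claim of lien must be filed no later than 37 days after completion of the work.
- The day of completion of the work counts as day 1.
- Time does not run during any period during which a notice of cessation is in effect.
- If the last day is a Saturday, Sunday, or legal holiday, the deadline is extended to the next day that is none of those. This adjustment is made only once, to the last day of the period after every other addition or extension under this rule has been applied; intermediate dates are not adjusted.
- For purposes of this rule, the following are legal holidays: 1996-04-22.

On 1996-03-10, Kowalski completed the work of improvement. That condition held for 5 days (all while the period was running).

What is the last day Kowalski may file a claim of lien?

Counting 1996-03-10 as day 1, day 37 is April 15, 1996.
Tolling adds 5 days: April 15, 1996 + 5 days = April 20, 1996.
April 20, 1996 is Saturday; April 21, 1996 is Sunday; April 22, 1996 is a listed holiday. The next qualifying day is April 23, 1996.

April 23, 1996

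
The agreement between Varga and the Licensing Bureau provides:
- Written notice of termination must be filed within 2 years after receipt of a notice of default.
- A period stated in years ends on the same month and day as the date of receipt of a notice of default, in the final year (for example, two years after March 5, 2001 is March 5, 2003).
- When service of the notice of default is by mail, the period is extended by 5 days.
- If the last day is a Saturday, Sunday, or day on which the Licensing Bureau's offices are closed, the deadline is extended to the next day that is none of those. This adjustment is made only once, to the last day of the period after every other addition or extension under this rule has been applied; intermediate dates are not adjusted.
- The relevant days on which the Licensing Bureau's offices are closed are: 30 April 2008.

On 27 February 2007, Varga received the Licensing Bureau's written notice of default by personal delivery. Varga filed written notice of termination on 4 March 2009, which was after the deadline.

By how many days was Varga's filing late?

5 days

2 years after 27 February 2007 is February 27, 2009.
Service was not by mail, so no mail extension applies.
February 27, 2009 is a Friday and not a day on which the Licensing Bureau's offices are closed, so no extension applies.
The deadline is February 27, 2009; from February 27, 2009 to March 4, 2009 is 5 days.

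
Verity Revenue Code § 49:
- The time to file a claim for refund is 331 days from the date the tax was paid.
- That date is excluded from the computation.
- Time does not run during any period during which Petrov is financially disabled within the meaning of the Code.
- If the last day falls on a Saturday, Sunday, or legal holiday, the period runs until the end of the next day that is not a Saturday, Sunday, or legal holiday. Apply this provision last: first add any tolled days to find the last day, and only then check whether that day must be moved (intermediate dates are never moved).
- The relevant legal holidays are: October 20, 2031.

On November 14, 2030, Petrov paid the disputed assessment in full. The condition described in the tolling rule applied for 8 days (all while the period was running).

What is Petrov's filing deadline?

October 21, 2031

331 days after November 14, 2030 is October 11, 2031.
Tolling adds 8 days: October 11, 2031 + 8 days = October 19, 2031.
October 19, 2031 is Sunday; October 20, 2031 is a listed holiday. The next qualifying day is October 21, 2031.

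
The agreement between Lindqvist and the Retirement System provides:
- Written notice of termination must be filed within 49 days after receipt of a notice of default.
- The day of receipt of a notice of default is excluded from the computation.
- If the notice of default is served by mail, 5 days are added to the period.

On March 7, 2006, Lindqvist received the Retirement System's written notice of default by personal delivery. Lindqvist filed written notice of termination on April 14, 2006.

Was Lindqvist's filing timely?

49 days after March 7, 2006 is April 25, 2006.
Service was not by mail, so no mail extension applies.
The deadline is April 25, 2006; the filing on April 14, 2006 is on or before that date.

Yes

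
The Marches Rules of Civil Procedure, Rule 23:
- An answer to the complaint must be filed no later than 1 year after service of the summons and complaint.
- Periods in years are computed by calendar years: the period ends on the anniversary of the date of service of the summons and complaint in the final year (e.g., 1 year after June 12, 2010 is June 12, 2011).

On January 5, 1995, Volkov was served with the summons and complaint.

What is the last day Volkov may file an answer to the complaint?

January 5, 1996

1 year after January 5, 1995 is January 5, 1996.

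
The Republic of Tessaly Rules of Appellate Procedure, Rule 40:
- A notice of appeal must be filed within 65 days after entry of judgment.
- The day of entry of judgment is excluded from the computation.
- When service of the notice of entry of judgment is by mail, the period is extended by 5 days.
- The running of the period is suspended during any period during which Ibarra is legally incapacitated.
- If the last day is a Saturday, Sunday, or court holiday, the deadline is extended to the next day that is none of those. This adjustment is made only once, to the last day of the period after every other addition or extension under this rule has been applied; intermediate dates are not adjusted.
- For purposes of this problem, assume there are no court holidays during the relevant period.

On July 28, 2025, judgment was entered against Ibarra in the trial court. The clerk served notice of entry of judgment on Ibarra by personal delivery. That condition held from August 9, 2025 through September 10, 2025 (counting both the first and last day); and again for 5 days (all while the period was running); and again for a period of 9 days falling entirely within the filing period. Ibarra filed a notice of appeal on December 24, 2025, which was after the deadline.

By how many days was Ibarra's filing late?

37 days

65 days after July 28, 2025 is October 1, 2025.
Service was not by mail, so no mail extension applies.
From August 9, 2025 through September 10, 2025 inclusive is 33 days; tolling adds 33 days: October 1, 2025 + 33 days = November 3, 2025.
Tolling adds 5 days: November 3, 2025 + 5 days = November 8, 2025.
Tolling adds 9 days: November 8, 2025 + 9 days = November 17, 2025.
November 17, 2025 is a Monday and not a court holiday, so no extension applies.
The deadline is November 17, 2025; from November 17, 2025 to December 24, 2025 is 37 days.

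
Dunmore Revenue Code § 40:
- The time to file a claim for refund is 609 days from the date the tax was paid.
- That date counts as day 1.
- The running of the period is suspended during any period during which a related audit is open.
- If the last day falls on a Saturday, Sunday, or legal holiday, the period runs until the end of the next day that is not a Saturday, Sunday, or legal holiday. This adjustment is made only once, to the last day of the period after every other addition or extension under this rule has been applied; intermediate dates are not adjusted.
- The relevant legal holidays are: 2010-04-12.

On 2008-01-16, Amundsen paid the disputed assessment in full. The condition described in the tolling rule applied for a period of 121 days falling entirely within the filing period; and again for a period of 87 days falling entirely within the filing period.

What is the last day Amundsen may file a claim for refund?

Counting 2008-01-16 as day 1, day 609 is September 15, 2009.
Tolling adds 121 days: September 15, 2009 + 121 days = January 14, 2010.
Tolling adds 87 days: January 14, 2010 + 87 days = April 11, 2010.
April 11, 2010 is Sunday; April 12, 2010 is a listed holiday. The next qualifying day is April 13, 2010.

April 13, 2010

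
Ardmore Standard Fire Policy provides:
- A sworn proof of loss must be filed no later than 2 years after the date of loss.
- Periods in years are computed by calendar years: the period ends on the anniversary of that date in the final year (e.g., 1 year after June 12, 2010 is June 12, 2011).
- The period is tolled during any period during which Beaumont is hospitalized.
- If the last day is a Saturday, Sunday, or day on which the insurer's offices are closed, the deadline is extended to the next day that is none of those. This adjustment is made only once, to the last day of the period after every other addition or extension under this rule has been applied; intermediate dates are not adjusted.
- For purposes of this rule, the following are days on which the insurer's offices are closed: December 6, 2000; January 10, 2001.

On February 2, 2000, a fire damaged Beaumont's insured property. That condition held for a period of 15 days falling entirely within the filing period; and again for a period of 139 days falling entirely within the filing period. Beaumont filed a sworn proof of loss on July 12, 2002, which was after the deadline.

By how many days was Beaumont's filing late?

4 days

2 years after February 2, 2000 is February 2, 2002.
Tolling adds 15 days: February 2, 2002 + 15 days = February 17, 2002.
Tolling adds 139 days: February 17, 2002 + 139 days = July 6, 2002.
July 6, 2002 is Saturday; July 7, 2002 is Sunday. The next qualifying day is July 8, 2002.
The deadline is July 8, 2002; from July 8, 2002 to July 12, 2002 is 4 days.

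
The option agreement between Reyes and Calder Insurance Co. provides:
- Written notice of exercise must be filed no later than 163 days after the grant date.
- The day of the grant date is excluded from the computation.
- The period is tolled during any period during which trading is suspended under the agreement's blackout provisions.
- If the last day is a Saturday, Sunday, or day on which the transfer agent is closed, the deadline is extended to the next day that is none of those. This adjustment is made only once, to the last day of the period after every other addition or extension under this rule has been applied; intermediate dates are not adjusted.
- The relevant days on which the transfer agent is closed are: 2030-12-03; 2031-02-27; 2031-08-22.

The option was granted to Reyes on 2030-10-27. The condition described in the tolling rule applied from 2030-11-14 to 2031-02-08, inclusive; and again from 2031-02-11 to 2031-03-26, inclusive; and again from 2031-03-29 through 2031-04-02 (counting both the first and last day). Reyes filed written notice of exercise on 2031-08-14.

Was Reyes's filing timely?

Yes

163 days after 2030-10-27 is April 8, 2031.
From November 14, 2030 through February 8, 2031 inclusive is 87 days; tolling adds 87 days: April 8, 2031 + 87 days = July 4, 2031.
From February 11, 2031 through March 26, 2031 inclusive is 44 days; tolling adds 44 days: July 4, 2031 + 44 days = August 17, 2031.
From March 29, 2031 through April 2, 2031 inclusive is 5 days; tolling adds 5 days: August 17, 2031 + 5 days = August 22, 2031.
August 22, 2031 is a listed holiday; August 23, 2031 is Saturday; August 24, 2031 is Sunday. The next qualifying day is August 25, 2031.
The deadline is August 25, 2031; the filing on August 14, 2031 is on or before that date.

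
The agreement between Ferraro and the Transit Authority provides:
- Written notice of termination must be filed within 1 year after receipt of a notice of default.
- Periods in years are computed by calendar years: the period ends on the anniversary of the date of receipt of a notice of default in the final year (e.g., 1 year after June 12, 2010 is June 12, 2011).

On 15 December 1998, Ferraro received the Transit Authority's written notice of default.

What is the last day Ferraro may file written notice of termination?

December 15, 1999

1 year after 15 December 1998 is December 15, 1999.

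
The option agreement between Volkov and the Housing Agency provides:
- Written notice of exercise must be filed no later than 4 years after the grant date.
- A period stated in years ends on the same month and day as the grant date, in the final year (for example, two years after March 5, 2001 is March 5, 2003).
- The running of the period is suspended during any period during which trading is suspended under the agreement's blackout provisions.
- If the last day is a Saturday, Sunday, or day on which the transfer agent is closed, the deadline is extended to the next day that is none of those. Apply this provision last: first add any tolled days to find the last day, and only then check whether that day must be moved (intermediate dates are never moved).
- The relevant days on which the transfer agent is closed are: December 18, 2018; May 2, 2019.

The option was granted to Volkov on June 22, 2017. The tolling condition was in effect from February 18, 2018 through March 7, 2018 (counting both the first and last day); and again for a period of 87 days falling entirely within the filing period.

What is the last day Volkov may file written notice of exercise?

October 5, 2021

4 years after June 22, 2017 is June 22, 2021.
From February 18, 2018 through March 7, 2018 inclusive is 18 days; tolling adds 18 days: June 22, 2021 + 18 days = July 10, 2021.
Tolling adds 87 days: July 10, 2021 + 87 days = October 5, 2021.
October 5, 2021 is a Tuesday and not a day on which the transfer agent is closed, so no extension applies.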